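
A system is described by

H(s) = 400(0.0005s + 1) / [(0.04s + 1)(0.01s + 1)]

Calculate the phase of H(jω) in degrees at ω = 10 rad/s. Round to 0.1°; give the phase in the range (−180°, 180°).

-27.2°

At ω = 10 rad/s:
zero (1 + j10·0.0005) = 1 + j0.005 → |·| ≈ 1, ∠ ≈ 0.29°
pole (1 + j10·0.04) = 1 + j0.4 → |·| ≈ 1.077, ∠ ≈ 21.80°
pole (1 + j10·0.01) = 1 + j0.1 → |·| ≈ 1.005, ∠ ≈ 5.71°
∠H = (0.29°) − (21.80° + 5.71°) = -27.22°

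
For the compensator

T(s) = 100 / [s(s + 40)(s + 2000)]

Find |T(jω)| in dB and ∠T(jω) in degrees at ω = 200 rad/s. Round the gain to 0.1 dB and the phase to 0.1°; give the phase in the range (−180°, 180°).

-118.3 dB, -174.4°

At s = jω = j200:
pole (s+40): 40 + j200 → |·| = √(40²+200²) = √41600 ≈ 203.96, ∠ = arctan(200/40) ≈ 78.69°
pole (s+2000): 2000 + j200 → |·| = √(2000²+200²) = √4040000 ≈ 2010, ∠ = arctan(200/2000) ≈ 5.71°
pole at origin: |s| = 200, ∠ = 90.00° (in denominator)
|T| = 100 / 8.1992e+07 ≈ 1.2196e-06
Gain = 20 log₁₀(1.2196e-06) ≈ -118.28 dB
∠T = 0.00° − 174.40° = -174.40°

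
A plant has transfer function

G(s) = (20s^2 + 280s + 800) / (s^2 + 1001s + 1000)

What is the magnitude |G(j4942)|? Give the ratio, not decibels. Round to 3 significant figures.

Substitute s = j4942:
Numerator: 20(j4942)^2 + 280(j4942) + 800 = -488466480 + j1383760
Denominator: (j4942)^2 + 1001(j4942) + 1000 = -24422364 + j4946942
|N| = √(488466480² + 1383760²) ≈ 4.8847e+08, ∠N ≈ 179.84°
|D| = √(24422364² + 4946942²) ≈ 2.4918e+07, ∠D ≈ 168.55°
|G| = 4.8847e+08 / 2.4918e+07 ≈ 19.603

19.6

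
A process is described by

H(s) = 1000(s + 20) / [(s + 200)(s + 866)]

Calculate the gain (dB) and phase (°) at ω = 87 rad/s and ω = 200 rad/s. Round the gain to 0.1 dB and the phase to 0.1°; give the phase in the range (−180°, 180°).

ω = 87: -6.6 dB, 47.8°; ω = 200: -1.9 dB, 26.3°

At s = jω = j87:
zero (s+20): 20 + j87 → |·| = √(20²+87²) = √7969 ≈ 89.269, ∠ = arctan(87/20) ≈ 77.05°
pole (s+200): 200 + j87 → |·| = √(200²+87²) = √47569 ≈ 218.1, ∠ = arctan(87/200) ≈ 23.51°
pole (s+866): 866 + j87 → |·| = √(866²+87²) = √757525 ≈ 870.36, ∠ = arctan(87/866) ≈ 5.74°
|H| = 1000 · 89.269 / 1.8983e+05 ≈ 0.47026
Gain = 20 log₁₀(0.47026) ≈ -6.55 dB
∠H = 77.05° − 29.25° = 47.80°

At s = jω = j200:
zero (s+20): 20 + j200 → |·| = √(20²+200²) = √40400 ≈ 201, ∠ = arctan(200/20) ≈ 84.29°
pole (s+200): 200 + j200 → |·| = √(200²+200²) = √80000 ≈ 282.84, ∠ = arctan(200/200) ≈ 45.00°
pole (s+866): 866 + j200 → |·| = √(866²+200²) = √789956 ≈ 888.79, ∠ = arctan(200/866) ≈ 13.00°
|H| = 1000 · 201 / 2.5139e+05 ≈ 0.79955
Gain = 20 log₁₀(0.79955) ≈ -1.94 dB
∠H = 84.29° − 58.00° = 26.29°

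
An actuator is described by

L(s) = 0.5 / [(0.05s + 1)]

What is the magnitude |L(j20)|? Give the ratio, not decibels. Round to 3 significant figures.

0.354

At ω = 20 rad/s:
pole (1 + j20·0.05) = 1 + j1 → |·| ≈ 1.4142, ∠ ≈ 45.00°
|L| = 0.5 · 1 / (1.4142) ≈ 0.35356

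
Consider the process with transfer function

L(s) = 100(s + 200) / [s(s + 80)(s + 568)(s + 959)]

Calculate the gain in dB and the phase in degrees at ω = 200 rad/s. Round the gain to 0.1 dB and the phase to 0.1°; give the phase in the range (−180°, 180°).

At s = jω = j200:
zero (s+200): 200 + j200 → |·| = √(200²+200²) = √80000 ≈ 282.84, ∠ = arctan(200/200) ≈ 45.00°
pole (s+80): 80 + j200 → |·| = √(80²+200²) = √46400 ≈ 215.41, ∠ = arctan(200/80) ≈ 68.20°
pole (s+568): 568 + j200 → |·| = √(568²+200²) = √362624 ≈ 602.18, ∠ = arctan(200/568) ≈ 19.40°
pole (s+959): 959 + j200 → |·| = √(959²+200²) = √959681 ≈ 979.63, ∠ = arctan(200/959) ≈ 11.78°
pole at origin: |s| = 200, ∠ = 90.00° (in denominator)
|L| = 100 · 282.84 / 2.5415e+10 ≈ 1.1129e-06
Gain = 20 log₁₀(1.1129e-06) ≈ -119.07 dB
∠L = 45.00° − 189.38° = -144.38°

-119.1 dB, -144.4°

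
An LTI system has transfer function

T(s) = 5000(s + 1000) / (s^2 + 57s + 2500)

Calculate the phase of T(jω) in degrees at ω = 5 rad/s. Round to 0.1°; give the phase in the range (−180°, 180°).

At s = jω = j5:
zero (s+1000): 1000 + j5 → |·| = √(1000²+5²) = √1000025 ≈ 1000, ∠ = arctan(5/1000) ≈ 0.29°
quadratic: (j5)² + 57·j5 + 2500 = 2475 + j285 → |·| ≈ 2491.4, ∠ ≈ 6.57°
∠T = 0.29° − 6.57° = -6.28°

-6.3°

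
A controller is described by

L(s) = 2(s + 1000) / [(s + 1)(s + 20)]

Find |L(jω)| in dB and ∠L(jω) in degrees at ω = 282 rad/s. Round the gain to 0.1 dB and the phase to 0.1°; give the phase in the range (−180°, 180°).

-31.7 dB, -160.0°

At s = jω = j282:
zero (s+1000): 1000 + j282 → |·| = √(1000²+282²) = √1079524 ≈ 1039, ∠ = arctan(282/1000) ≈ 15.75°
pole (s+1): 1 + j282 → |·| = √(1²+282²) = √79525 ≈ 282, ∠ = arctan(282/1) ≈ 89.80°
pole (s+20): 20 + j282 → |·| = √(20²+282²) = √79924 ≈ 282.71, ∠ = arctan(282/20) ≈ 85.94°
|L| = 2 · 1039 / 79724 ≈ 0.026065
Gain = 20 log₁₀(0.026065) ≈ -31.68 dB
∠L = 15.75° − 175.74° = -159.99°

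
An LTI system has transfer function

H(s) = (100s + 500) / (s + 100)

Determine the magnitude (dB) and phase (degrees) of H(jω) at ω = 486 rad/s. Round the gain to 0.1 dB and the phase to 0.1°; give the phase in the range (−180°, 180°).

39.8 dB, 11.0°

Substitute s = j486:
Numerator: 100(j486) + 500 = 500 + j48600
Denominator: (j486) + 100 = 100 + j486
|N| = √(500² + 48600²) ≈ 48603, ∠N ≈ 89.41°
|D| = √(100² + 486²) ≈ 496.18, ∠D ≈ 78.37°
|H| = 48603 / 496.18 ≈ 97.954
Gain = 20 log₁₀(97.954) ≈ 39.82 dB
∠H = 89.41° − 78.37° = 11.04°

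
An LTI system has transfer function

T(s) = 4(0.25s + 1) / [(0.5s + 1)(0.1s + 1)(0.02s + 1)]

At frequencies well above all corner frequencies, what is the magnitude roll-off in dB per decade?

Each pole contributes −20 dB/decade at high frequency; each zero contributes +20 dB/decade.
Net: 1 zero(s) − 3 pole(s) → -40 dB/decade.

-40 dB/decade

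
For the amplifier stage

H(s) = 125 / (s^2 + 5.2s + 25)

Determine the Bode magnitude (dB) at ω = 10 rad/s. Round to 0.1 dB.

At s = jω = j10:
quadratic: (j10)² + 5.2·j10 + 25 = -75 + j52 → |·| ≈ 91.263, ∠ ≈ 145.27°
|H| = 125 / 91.263 ≈ 1.3697
Gain = 20 log₁₀(1.3697) ≈ 2.73 dB

2.7 dB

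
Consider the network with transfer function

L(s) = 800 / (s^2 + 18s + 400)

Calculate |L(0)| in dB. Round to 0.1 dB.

6.0 dB

L(0) = 800 / 400 = 2
20 log₁₀(2) ≈ 6.02 dB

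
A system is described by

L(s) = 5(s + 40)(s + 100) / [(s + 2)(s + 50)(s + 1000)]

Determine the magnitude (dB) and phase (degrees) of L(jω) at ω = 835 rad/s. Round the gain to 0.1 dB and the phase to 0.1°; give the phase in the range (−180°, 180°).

At s = jω = j835:
zero (s+40): 40 + j835 → |·| = √(40²+835²) = √698825 ≈ 835.96, ∠ = arctan(835/40) ≈ 87.26°
zero (s+100): 100 + j835 → |·| = √(100²+835²) = √707225 ≈ 840.97, ∠ = arctan(835/100) ≈ 83.17°
pole (s+2): 2 + j835 → |·| = √(2²+835²) = √697229 ≈ 835, ∠ = arctan(835/2) ≈ 89.86°
pole (s+50): 50 + j835 → |·| = √(50²+835²) = √699725 ≈ 836.5, ∠ = arctan(835/50) ≈ 86.57°
pole (s+1000): 1000 + j835 → |·| = √(1000²+835²) = √1697225 ≈ 1302.8, ∠ = arctan(835/1000) ≈ 39.86°
|L| = 5 · 7.0302e+05 / 9.0998e+08 ≈ 0.0038628
Gain = 20 log₁₀(0.0038628) ≈ -48.26 dB
∠L = 170.43° − 216.29° = -45.86°

-48.3 dB, -45.9°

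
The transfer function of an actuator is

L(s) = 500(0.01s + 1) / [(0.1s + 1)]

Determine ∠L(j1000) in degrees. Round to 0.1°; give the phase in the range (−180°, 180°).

At ω = 1000 rad/s:
zero (1 + j1000·0.01) = 1 + j10 → |·| ≈ 10.05, ∠ ≈ 84.29°
pole (1 + j1000·0.1) = 1 + j100 → |·| ≈ 100, ∠ ≈ 89.43°
∠L = (84.29°) − (89.43°) = -5.14°

-5.1°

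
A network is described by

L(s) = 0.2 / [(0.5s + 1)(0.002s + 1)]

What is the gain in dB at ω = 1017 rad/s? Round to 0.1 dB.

-75.2 dB

At ω = 1017 rad/s:
pole (1 + j1017·0.5) = 1 + j508.5 → |·| ≈ 508.5, ∠ ≈ 89.89°
pole (1 + j1017·0.002) = 1 + j2.034 → |·| ≈ 2.2665, ∠ ≈ 63.82°
|L| = 0.2 · 1 / (508.5 · 2.2665) ≈ 0.00017353
Gain = 20 log₁₀(0.00017353) ≈ -75.21 dB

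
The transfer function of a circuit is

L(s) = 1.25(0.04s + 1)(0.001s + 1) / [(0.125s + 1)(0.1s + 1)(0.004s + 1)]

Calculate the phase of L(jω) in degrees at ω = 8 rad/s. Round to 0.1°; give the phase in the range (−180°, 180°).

At ω = 8 rad/s:
zero (1 + j8·0.04) = 1 + j0.32 → |·| ≈ 1.05, ∠ ≈ 17.74°
zero (1 + j8·0.001) = 1 + j0.008 → |·| ≈ 1, ∠ ≈ 0.46°
pole (1 + j8·0.125) = 1 + j1 → |·| ≈ 1.4142, ∠ ≈ 45.00°
pole (1 + j8·0.1) = 1 + j0.8 → |·| ≈ 1.2806, ∠ ≈ 38.66°
pole (1 + j8·0.004) = 1 + j0.032 → |·| ≈ 1.0005, ∠ ≈ 1.83°
∠L = (17.74° + 0.46°) − (45.00° + 38.66° + 1.83°) = -67.29°

-67.3°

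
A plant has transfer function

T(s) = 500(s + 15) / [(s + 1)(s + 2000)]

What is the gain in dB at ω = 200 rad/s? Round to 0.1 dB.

-12.1 dB

At s = jω = j200:
zero (s+15): 15 + j200 → |·| = √(15²+200²) = √40225 ≈ 200.56, ∠ = arctan(200/15) ≈ 85.71°
pole (s+1): 1 + j200 → |·| = √(1²+200²) = √40001 ≈ 200, ∠ = arctan(200/1) ≈ 89.71°
pole (s+2000): 2000 + j200 → |·| = √(2000²+200²) = √4040000 ≈ 2010, ∠ = arctan(200/2000) ≈ 5.71°
|T| = 500 · 200.56 / 4.02e+05 ≈ 0.24945
Gain = 20 log₁₀(0.24945) ≈ -12.06 dB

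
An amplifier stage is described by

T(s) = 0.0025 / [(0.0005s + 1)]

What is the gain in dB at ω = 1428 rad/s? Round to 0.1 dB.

At ω = 1428 rad/s:
pole (1 + j1428·0.0005) = 1 + j0.714 → |·| ≈ 1.2287, ∠ ≈ 35.53°
|T| = 0.0025 · 1 / (1.2287) ≈ 0.0020347
Gain = 20 log₁₀(0.0020347) ≈ -53.83 dB

-53.8 dB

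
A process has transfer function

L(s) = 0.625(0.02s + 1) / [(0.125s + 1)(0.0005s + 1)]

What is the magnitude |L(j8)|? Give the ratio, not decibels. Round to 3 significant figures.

At ω = 8 rad/s:
zero (1 + j8·0.02) = 1 + j0.16 → |·| ≈ 1.0127, ∠ ≈ 9.09°
pole (1 + j8·0.125) = 1 + j1 → |·| ≈ 1.4142, ∠ ≈ 45.00°
pole (1 + j8·0.0005) = 1 + j0.004 → |·| ≈ 1, ∠ ≈ 0.23°
|L| = 0.625 · 1.0127 / (1.4142 · 1) ≈ 0.44756

0.448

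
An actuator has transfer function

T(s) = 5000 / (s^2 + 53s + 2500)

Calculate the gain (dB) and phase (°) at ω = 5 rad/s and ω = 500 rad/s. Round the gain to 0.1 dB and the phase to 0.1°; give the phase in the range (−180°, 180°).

ω = 5: 6.1 dB, -6.1°; ω = 500: -33.9 dB, -173.9°

At s = jω = j5:
quadratic: (j5)² + 53·j5 + 2500 = 2475 + j265 → |·| ≈ 2489.1, ∠ ≈ 6.11°
|T| = 5000 / 2489.1 ≈ 2.0088
Gain = 20 log₁₀(2.0088) ≈ 6.06 dB
∠T = 0.00° − 6.11° = -6.11°

At s = jω = j500:
quadratic: (j500)² + 53·j500 + 2500 = -247500 + j26500 → |·| ≈ 2.4891e+05, ∠ ≈ 173.89°
|T| = 5000 / 2.4891e+05 ≈ 0.020088
Gain = 20 log₁₀(0.020088) ≈ -33.94 dB
∠T = 0.00° − 173.89° = -173.89°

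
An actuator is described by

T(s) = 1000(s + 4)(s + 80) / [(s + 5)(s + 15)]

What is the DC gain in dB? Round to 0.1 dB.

72.6 dB

T(0) = 1000·4·80 / (5·15) ≈ 4266.7
20 log₁₀(4266.7) ≈ 72.60 dB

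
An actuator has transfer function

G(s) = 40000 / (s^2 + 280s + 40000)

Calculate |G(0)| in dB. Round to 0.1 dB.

G(0) = 40000 / 40000 = 1
20 log₁₀(1) ≈ 0.00 dB

0.0 dB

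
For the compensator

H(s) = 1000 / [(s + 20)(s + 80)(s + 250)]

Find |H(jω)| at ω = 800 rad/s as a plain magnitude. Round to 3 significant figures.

1.85e-06

At s = jω = j800:
pole (s+20): 20 + j800 → |·| = √(20²+800²) = √640400 ≈ 800.25, ∠ = arctan(800/20) ≈ 88.57°
pole (s+80): 80 + j800 → |·| = √(80²+800²) = √646400 ≈ 803.99, ∠ = arctan(800/80) ≈ 84.29°
pole (s+250): 250 + j800 → |·| = √(250²+800²) = √702500 ≈ 838.15, ∠ = arctan(800/250) ≈ 72.65°
|H| = 1000 / 5.3926e+08 ≈ 1.8544e-06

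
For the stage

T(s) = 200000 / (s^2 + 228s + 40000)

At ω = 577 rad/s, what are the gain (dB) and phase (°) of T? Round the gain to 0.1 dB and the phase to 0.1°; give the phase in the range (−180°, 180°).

At s = jω = j577:
quadratic: (j577)² + 228·j577 + 40000 = -292929 + j131556 → |·| ≈ 3.2111e+05, ∠ ≈ 155.81°
|T| = 200000 / 3.2111e+05 ≈ 0.62284
Gain = 20 log₁₀(0.62284) ≈ -4.11 dB
∠T = 0.00° − 155.81° = -155.81°

-4.1 dB, -155.8°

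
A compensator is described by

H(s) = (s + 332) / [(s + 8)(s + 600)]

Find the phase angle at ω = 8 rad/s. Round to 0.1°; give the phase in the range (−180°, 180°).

At s = jω = j8:
zero (s+332): 332 + j8 → |·| = √(332²+8²) = √110288 ≈ 332.1, ∠ = arctan(8/332) ≈ 1.38°
pole (s+8): 8 + j8 → |·| = √(8²+8²) = √128 ≈ 11.314, ∠ = arctan(8/8) ≈ 45.00°
pole (s+600): 600 + j8 → |·| = √(600²+8²) = √360064 ≈ 600.05, ∠ = arctan(8/600) ≈ 0.76°
∠H = 1.38° − 45.76° = -44.38°

-44.4°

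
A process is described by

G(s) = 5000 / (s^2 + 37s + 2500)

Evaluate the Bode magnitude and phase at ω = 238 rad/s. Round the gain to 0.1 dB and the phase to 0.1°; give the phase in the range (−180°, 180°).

-20.8 dB, -170.8°

At s = jω = j238:
quadratic: (j238)² + 37·j238 + 2500 = -54144 + j8806 → |·| ≈ 54855, ∠ ≈ 170.76°
|G| = 5000 / 54855 ≈ 0.091149
Gain = 20 log₁₀(0.091149) ≈ -20.80 dB
∠G = 0.00° − 170.76° = -170.76°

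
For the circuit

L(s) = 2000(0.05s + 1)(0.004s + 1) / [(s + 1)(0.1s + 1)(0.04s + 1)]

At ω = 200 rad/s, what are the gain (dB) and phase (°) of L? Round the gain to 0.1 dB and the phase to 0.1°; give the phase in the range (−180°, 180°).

-2.0 dB, -136.8°

At ω = 200 rad/s:
zero (1 + j200·0.05) = 1 + j10 → |·| ≈ 10.05, ∠ ≈ 84.29°
zero (1 + j200·0.004) = 1 + j0.8 → |·| ≈ 1.2806, ∠ ≈ 38.66°
pole (1 + j200·1) = 1 + j200 → |·| ≈ 200, ∠ ≈ 89.71°
pole (1 + j200·0.1) = 1 + j20 → |·| ≈ 20.025, ∠ ≈ 87.14°
pole (1 + j200·0.04) = 1 + j8 → |·| ≈ 8.0623, ∠ ≈ 82.87°
|L| = 2000 · 10.05 · 1.2806 / (200 · 20.025 · 8.0623) ≈ 0.79716
Gain = 20 log₁₀(0.79716) ≈ -1.97 dB
∠L = (84.29° + 38.66°) − (89.71° + 87.14° + 82.87°) = -136.77°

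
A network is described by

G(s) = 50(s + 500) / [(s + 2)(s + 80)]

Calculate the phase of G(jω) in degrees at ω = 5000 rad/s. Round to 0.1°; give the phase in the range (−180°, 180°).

At s = jω = j5000:
zero (s+500): 500 + j5000 → |·| = √(500²+5000²) = √25250000 ≈ 5024.9, ∠ = arctan(5000/500) ≈ 84.29°
pole (s+2): 2 + j5000 → |·| = √(2²+5000²) = √25000004 ≈ 5000, ∠ = arctan(5000/2) ≈ 89.98°
pole (s+80): 80 + j5000 → |·| = √(80²+5000²) = √25006400 ≈ 5000.6, ∠ = arctan(5000/80) ≈ 89.08°
∠G = 84.29° − 179.06° = -94.77°

-94.8°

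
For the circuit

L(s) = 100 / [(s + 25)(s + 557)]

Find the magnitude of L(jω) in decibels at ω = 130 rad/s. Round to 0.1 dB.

At s = jω = j130:
pole (s+25): 25 + j130 → |·| = √(25²+130²) = √17525 ≈ 132.38, ∠ = arctan(130/25) ≈ 79.11°
pole (s+557): 557 + j130 → |·| = √(557²+130²) = √327149 ≈ 571.97, ∠ = arctan(130/557) ≈ 13.14°
|L| = 100 / 75717 ≈ 0.0013207
Gain = 20 log₁₀(0.0013207) ≈ -57.58 dB

-57.6 dB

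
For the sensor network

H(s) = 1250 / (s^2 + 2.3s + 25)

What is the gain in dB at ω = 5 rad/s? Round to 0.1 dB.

At s = jω = j5:
quadratic: (j5)² + 2.3·j5 + 25 = 0 + j11.5 → |·| ≈ 11.5, ∠ ≈ 90.00°
|H| = 1250 / 11.5 ≈ 108.7
Gain = 20 log₁₀(108.7) ≈ 40.72 dB

40.7 dB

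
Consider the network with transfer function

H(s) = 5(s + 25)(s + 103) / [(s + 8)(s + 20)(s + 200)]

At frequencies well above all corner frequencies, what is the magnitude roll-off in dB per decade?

-20 dB/decade

Each pole contributes −20 dB/decade at high frequency; each zero contributes +20 dB/decade.
Net: 2 zero(s) − 3 pole(s) → -20 dB/decade.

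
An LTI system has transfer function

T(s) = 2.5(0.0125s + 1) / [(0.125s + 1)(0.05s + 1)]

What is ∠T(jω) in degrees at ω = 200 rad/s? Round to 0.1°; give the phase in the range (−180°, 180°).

-103.8°

At ω = 200 rad/s:
zero (1 + j200·0.0125) = 1 + j2.5 → |·| ≈ 2.6926, ∠ ≈ 68.20°
pole (1 + j200·0.125) = 1 + j25 → |·| ≈ 25.02, ∠ ≈ 87.71°
pole (1 + j200·0.05) = 1 + j10 → |·| ≈ 10.05, ∠ ≈ 84.29°
∠T = (68.20°) − (87.71° + 84.29°) = -103.80°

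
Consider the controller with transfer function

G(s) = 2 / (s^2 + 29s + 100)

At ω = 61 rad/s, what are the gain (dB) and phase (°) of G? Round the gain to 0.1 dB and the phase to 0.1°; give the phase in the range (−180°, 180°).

Substitute s = j61:
Numerator: 2 = 2 + j0
Denominator: (j61)^2 + 29(j61) + 100 = -3621 + j1769
|N| = √(2² + 0²) ≈ 2, ∠N ≈ 0.00°
|D| = √(3621² + 1769²) ≈ 4030, ∠D ≈ 153.96°
|G| = 2 / 4030 ≈ 0.00049628
Gain = 20 log₁₀(0.00049628) ≈ -66.09 dB
∠G = 0.00° − 153.96° = -153.96°

-66.1 dB, -154.0°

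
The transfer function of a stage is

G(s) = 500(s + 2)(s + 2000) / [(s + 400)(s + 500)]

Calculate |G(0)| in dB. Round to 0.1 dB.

G(0) = 500·2·2000 / (400·500) = 10
20 log₁₀(10) ≈ 20.00 dB

20.0 dB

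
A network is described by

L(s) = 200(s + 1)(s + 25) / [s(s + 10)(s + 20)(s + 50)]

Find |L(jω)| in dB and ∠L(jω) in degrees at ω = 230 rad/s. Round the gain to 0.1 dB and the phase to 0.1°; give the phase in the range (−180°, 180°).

At s = jω = j230:
zero (s+1): 1 + j230 → |·| = √(1²+230²) = √52901 ≈ 230, ∠ = arctan(230/1) ≈ 89.75°
zero (s+25): 25 + j230 → |·| = √(25²+230²) = √53525 ≈ 231.35, ∠ = arctan(230/25) ≈ 83.80°
pole (s+10): 10 + j230 → |·| = √(10²+230²) = √53000 ≈ 230.22, ∠ = arctan(230/10) ≈ 87.51°
pole (s+20): 20 + j230 → |·| = √(20²+230²) = √53300 ≈ 230.87, ∠ = arctan(230/20) ≈ 85.03°
pole (s+50): 50 + j230 → |·| = √(50²+230²) = √55400 ≈ 235.37, ∠ = arctan(230/50) ≈ 77.74°
pole at origin: |s| = 230, ∠ = 90.00° (in denominator)
|L| = 200 · 53210 / 2.8773e+09 ≈ 0.0036986
Gain = 20 log₁₀(0.0036986) ≈ -48.64 dB
∠L = 173.55° − 340.28° = -166.73°

-48.6 dB, -166.7°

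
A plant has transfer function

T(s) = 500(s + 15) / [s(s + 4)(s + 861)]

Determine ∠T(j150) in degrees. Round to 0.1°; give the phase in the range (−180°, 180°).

-104.1°

At s = jω = j150:
zero (s+15): 15 + j150 → |·| = √(15²+150²) = √22725 ≈ 150.75, ∠ = arctan(150/15) ≈ 84.29°
pole (s+4): 4 + j150 → |·| = √(4²+150²) = √22516 ≈ 150.05, ∠ = arctan(150/4) ≈ 88.47°
pole (s+861): 861 + j150 → |·| = √(861²+150²) = √763821 ≈ 873.97, ∠ = arctan(150/861) ≈ 9.88°
pole at origin: |s| = 150, ∠ = 90.00° (in denominator)
∠T = 84.29° − 188.35° = -104.06°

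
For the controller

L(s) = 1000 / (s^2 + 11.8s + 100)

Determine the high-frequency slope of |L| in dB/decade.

-40 dB/decade

Each pole contributes −20 dB/decade at high frequency; each zero contributes +20 dB/decade.
Net: 0 zero(s) − 2 pole(s) → -40 dB/decade.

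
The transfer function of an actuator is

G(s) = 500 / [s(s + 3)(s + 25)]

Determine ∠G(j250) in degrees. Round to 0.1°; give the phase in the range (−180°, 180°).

At s = jω = j250:
pole (s+3): 3 + j250 → |·| = √(3²+250²) = √62509 ≈ 250.02, ∠ = arctan(250/3) ≈ 89.31°
pole (s+25): 25 + j250 → |·| = √(25²+250²) = √63125 ≈ 251.25, ∠ = arctan(250/25) ≈ 84.29°
pole at origin: |s| = 250, ∠ = 90.00° (in denominator)
∠G = 0.00° − 263.60° = -263.60° ≡ 96.40° (principal value)

96.4°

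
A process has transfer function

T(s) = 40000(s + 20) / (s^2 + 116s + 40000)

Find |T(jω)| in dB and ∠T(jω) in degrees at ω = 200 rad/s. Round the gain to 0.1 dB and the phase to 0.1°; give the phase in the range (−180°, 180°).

50.8 dB, -5.7°

At s = jω = j200:
zero (s+20): 20 + j200 → |·| = √(20²+200²) = √40400 ≈ 201, ∠ = arctan(200/20) ≈ 84.29°
quadratic: (j200)² + 116·j200 + 40000 = 0 + j23200 → |·| ≈ 23200, ∠ ≈ 90.00°
|T| = 40000 · 201 / 23200 ≈ 346.55
Gain = 20 log₁₀(346.55) ≈ 50.80 dB
∠T = 84.29° − 90.00° = -5.71°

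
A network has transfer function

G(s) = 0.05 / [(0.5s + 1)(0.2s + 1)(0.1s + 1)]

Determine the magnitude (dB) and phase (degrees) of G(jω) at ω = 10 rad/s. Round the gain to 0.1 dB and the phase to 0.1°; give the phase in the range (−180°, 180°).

At ω = 10 rad/s:
pole (1 + j10·0.5) = 1 + j5 → |·| ≈ 5.099, ∠ ≈ 78.69°
pole (1 + j10·0.2) = 1 + j2 → |·| ≈ 2.2361, ∠ ≈ 63.43°
pole (1 + j10·0.1) = 1 + j1 → |·| ≈ 1.4142, ∠ ≈ 45.00°
|G| = 0.05 · 1 / (5.099 · 2.2361 · 1.4142) ≈ 0.0031009
Gain = 20 log₁₀(0.0031009) ≈ -50.17 dB
∠G = (0°) − (78.69° + 63.43° + 45.00°) = -187.12° ≡ 172.88° (principal value)

-50.2 dB, 172.9°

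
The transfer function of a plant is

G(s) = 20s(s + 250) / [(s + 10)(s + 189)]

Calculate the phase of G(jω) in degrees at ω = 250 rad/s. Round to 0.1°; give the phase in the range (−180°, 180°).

-5.6°

At s = jω = j250:
zero (s+250): 250 + j250 → |·| = √(250²+250²) = √125000 ≈ 353.55, ∠ = arctan(250/250) ≈ 45.00°
zero at origin: s = j250 → |·| = 250, ∠ = 90.00°
pole (s+10): 10 + j250 → |·| = √(10²+250²) = √62600 ≈ 250.2, ∠ = arctan(250/10) ≈ 87.71°
pole (s+189): 189 + j250 → |·| = √(189²+250²) = √98221 ≈ 313.4, ∠ = arctan(250/189) ≈ 52.91°
∠G = 135.00° − 140.62° = -5.62°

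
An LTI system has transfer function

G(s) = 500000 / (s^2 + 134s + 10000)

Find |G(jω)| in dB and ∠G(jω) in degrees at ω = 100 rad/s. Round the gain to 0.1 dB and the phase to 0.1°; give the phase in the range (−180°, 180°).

At s = jω = j100:
quadratic: (j100)² + 134·j100 + 10000 = 0 + j13400 → |·| ≈ 13400, ∠ ≈ 90.00°
|G| = 500000 / 13400 ≈ 37.313
Gain = 20 log₁₀(37.313) ≈ 31.44 dB
∠G = 0.00° − 90.00° = -90.00°

31.4 dB, -90.0°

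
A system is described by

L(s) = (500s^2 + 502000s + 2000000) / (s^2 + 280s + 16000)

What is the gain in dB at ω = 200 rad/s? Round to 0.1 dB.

Substitute s = j200:
Numerator: 500(j200)^2 + 502000(j200) + 2000000 = -18000000 + j100400000
Denominator: (j200)^2 + 280(j200) + 16000 = -24000 + j56000
|N| = √(18000000² + 100400000²) ≈ 1.02e+08, ∠N ≈ 100.16°
|D| = √(24000² + 56000²) ≈ 60926, ∠D ≈ 113.20°
|L| = 1.02e+08 / 60926 ≈ 1674.2
Gain = 20 log₁₀(1674.2) ≈ 64.48 dB

64.5 dB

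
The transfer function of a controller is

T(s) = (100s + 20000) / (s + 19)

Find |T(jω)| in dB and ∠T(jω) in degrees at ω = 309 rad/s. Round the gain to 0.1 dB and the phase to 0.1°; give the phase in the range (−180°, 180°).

Substitute s = j309:
Numerator: 100(j309) + 20000 = 20000 + j30900
Denominator: (j309) + 19 = 19 + j309
|N| = √(20000² + 30900²) ≈ 36808, ∠N ≈ 57.09°
|D| = √(19² + 309²) ≈ 309.58, ∠D ≈ 86.48°
|T| = 36808 / 309.58 ≈ 118.9
Gain = 20 log₁₀(118.9) ≈ 41.50 dB
∠T = 57.09° − 86.48° = -29.39°

41.5 dB, -29.4°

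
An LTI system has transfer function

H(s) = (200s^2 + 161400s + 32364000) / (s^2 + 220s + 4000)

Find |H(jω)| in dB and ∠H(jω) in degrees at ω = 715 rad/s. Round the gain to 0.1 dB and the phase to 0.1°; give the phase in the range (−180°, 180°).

48.1 dB, -41.6°

Substitute s = j715:
Numerator: 200(j715)^2 + 161400(j715) + 32364000 = -69881000 + j115401000
Denominator: (j715)^2 + 220(j715) + 4000 = -507225 + j157300
|N| = √(69881000² + 115401000²) ≈ 1.3491e+08, ∠N ≈ 121.20°
|D| = √(507225² + 157300²) ≈ 5.3106e+05, ∠D ≈ 162.77°
|H| = 1.3491e+08 / 5.3106e+05 ≈ 254.04
Gain = 20 log₁₀(254.04) ≈ 48.10 dB
∠H = 121.20° − 162.77° = -41.57°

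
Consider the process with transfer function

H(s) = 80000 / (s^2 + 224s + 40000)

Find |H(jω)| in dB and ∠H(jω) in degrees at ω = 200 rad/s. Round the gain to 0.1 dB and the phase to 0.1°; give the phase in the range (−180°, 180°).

At s = jω = j200:
quadratic: (j200)² + 224·j200 + 40000 = 0 + j44800 → |·| ≈ 44800, ∠ ≈ 90.00°
|H| = 80000 / 44800 ≈ 1.7857
Gain = 20 log₁₀(1.7857) ≈ 5.04 dB
∠H = 0.00° − 90.00° = -90.00°

5.0 dB, -90.0°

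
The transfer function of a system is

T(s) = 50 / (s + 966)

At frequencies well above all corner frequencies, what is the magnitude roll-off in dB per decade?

Each pole contributes −20 dB/decade at high frequency; each zero contributes +20 dB/decade.
Net: 0 zero(s) − 1 pole(s) → -20 dB/decade.

-20 dB/decade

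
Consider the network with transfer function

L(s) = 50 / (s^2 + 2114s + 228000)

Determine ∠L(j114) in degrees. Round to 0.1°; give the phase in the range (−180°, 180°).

Substitute s = j114:
Numerator: 50 = 50 + j0
Denominator: (j114)^2 + 2114(j114) + 228000 = 215004 + j240996
|N| = √(50² + 0²) ≈ 50, ∠N ≈ 0.00°
|D| = √(215004² + 240996²) ≈ 3.2296e+05, ∠D ≈ 48.26°
∠L = 0.00° − 48.26° = -48.26°

-48.3°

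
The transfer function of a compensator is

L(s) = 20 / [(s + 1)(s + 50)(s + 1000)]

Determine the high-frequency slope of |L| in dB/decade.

Each pole contributes −20 dB/decade at high frequency; each zero contributes +20 dB/decade.
Net: 0 zero(s) − 3 pole(s) → -60 dB/decade.

-60 dB/decade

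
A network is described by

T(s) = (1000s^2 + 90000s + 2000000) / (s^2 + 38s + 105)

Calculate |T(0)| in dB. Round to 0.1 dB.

T(0) = 2000000 / 105 ≈ 19048
20 log₁₀(19048) ≈ 85.60 dB

85.6 dB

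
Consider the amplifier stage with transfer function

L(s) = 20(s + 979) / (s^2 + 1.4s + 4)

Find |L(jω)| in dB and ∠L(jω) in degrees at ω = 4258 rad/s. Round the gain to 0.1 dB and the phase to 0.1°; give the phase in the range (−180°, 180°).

-46.3 dB, -102.9°

At s = jω = j4258:
zero (s+979): 979 + j4258 → |·| = √(979²+4258²) = √19089005 ≈ 4369.1, ∠ = arctan(4258/979) ≈ 77.05°
quadratic: (j4258)² + 1.4·j4258 + 4 = -18130560 + j5961.2 → |·| ≈ 1.8131e+07, ∠ ≈ 179.98°
|L| = 20 · 4369.1 / 1.8131e+07 ≈ 0.0048195
Gain = 20 log₁₀(0.0048195) ≈ -46.34 dB
∠L = 77.05° − 179.98° = -102.93°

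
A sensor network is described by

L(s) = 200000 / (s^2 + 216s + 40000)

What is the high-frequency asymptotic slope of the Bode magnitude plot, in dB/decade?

-40 dB/decade

Each pole contributes −20 dB/decade at high frequency; each zero contributes +20 dB/decade.
Net: 0 zero(s) − 2 pole(s) → -40 dB/decade.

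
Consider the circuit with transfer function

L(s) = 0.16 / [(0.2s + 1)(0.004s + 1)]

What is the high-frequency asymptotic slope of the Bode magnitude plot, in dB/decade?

Each pole contributes −20 dB/decade at high frequency; each zero contributes +20 dB/decade.
Net: 0 zero(s) − 2 pole(s) → -40 dB/decade.

-40 dB/decade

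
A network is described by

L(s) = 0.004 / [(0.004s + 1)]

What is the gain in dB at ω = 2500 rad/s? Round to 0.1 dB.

At ω = 2500 rad/s:
pole (1 + j2500·0.004) = 1 + j10 → |·| ≈ 10.05, ∠ ≈ 84.29°
|L| = 0.004 · 1 / (10.05) ≈ 0.00039801
Gain = 20 log₁₀(0.00039801) ≈ -68.00 dB

-68.0 dB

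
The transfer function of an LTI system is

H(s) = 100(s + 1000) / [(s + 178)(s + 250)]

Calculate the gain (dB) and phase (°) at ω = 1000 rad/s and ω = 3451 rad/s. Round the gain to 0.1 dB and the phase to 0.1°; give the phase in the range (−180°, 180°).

At s = jω = j1000:
zero (s+1000): 1000 + j1000 → |·| = √(1000²+1000²) = √2000000 ≈ 1414.2, ∠ = arctan(1000/1000) ≈ 45.00°
pole (s+178): 178 + j1000 → |·| = √(178²+1000²) = √1031684 ≈ 1015.7, ∠ = arctan(1000/178) ≈ 79.91°
pole (s+250): 250 + j1000 → |·| = √(250²+1000²) = √1062500 ≈ 1030.8, ∠ = arctan(1000/250) ≈ 75.96°
|H| = 100 · 1414.2 / 1.047e+06 ≈ 0.13507
Gain = 20 log₁₀(0.13507) ≈ -17.39 dB
∠H = 45.00° − 155.87° = -110.87°

At s = jω = j3451:
zero (s+1000): 1000 + j3451 → |·| = √(1000²+3451²) = √12909401 ≈ 3593, ∠ = arctan(3451/1000) ≈ 73.84°
pole (s+178): 178 + j3451 → |·| = √(178²+3451²) = √11941085 ≈ 3455.6, ∠ = arctan(3451/178) ≈ 87.05°
pole (s+250): 250 + j3451 → |·| = √(250²+3451²) = √11971901 ≈ 3460, ∠ = arctan(3451/250) ≈ 85.86°
|H| = 100 · 3593 / 1.1956e+07 ≈ 0.030052
Gain = 20 log₁₀(0.030052) ≈ -30.44 dB
∠H = 73.84° − 172.91° = -99.07°

ω = 1000: -17.4 dB, -110.9°; ω = 3451: -30.4 dB, -99.1°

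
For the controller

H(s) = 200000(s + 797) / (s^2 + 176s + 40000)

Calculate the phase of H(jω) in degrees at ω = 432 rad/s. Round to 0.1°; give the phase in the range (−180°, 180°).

-124.1°

At s = jω = j432:
zero (s+797): 797 + j432 → |·| = √(797²+432²) = √821833 ≈ 906.55, ∠ = arctan(432/797) ≈ 28.46°
quadratic: (j432)² + 176·j432 + 40000 = -146624 + j76032 → |·| ≈ 1.6516e+05, ∠ ≈ 152.59°
∠H = 28.46° − 152.59° = -124.13°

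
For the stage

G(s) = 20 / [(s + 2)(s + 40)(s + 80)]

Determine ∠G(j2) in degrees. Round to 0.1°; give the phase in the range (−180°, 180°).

At s = jω = j2:
pole (s+2): 2 + j2 → |·| = √(2²+2²) = √8 ≈ 2.8284, ∠ = arctan(2/2) ≈ 45.00°
pole (s+40): 40 + j2 → |·| = √(40²+2²) = √1604 ≈ 40.05, ∠ = arctan(2/40) ≈ 2.86°
pole (s+80): 80 + j2 → |·| = √(80²+2²) = √6404 ≈ 80.025, ∠ = arctan(2/80) ≈ 1.43°
∠G = 0.00° − 49.29° = -49.29°

-49.3°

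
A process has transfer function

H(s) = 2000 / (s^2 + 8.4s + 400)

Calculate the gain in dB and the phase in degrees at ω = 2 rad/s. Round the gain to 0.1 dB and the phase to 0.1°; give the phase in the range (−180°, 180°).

14.1 dB, -2.4°

At s = jω = j2:
quadratic: (j2)² + 8.4·j2 + 400 = 396 + j16.8 → |·| ≈ 396.36, ∠ ≈ 2.43°
|H| = 2000 / 396.36 ≈ 5.0459
Gain = 20 log₁₀(5.0459) ≈ 14.06 dB
∠H = 0.00° − 2.43° = -2.43°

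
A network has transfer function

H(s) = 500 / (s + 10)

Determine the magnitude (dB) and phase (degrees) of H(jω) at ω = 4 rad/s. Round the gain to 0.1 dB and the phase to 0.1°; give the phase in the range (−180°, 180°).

At s = jω = j4:
pole (s+10): 10 + j4 → |·| = √(10²+4²) = √116 ≈ 10.77, ∠ = arctan(4/10) ≈ 21.80°
|H| = 500 / 10.77 ≈ 46.425
Gain = 20 log₁₀(46.425) ≈ 33.34 dB
∠H = 0.00° − 21.80° = -21.80°

33.3 dB, -21.8°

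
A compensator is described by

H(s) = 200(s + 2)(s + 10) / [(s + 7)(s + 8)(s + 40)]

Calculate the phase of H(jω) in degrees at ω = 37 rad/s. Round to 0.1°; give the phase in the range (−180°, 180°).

-38.1°

At s = jω = j37:
zero (s+2): 2 + j37 → |·| = √(2²+37²) = √1373 ≈ 37.054, ∠ = arctan(37/2) ≈ 86.91°
zero (s+10): 10 + j37 → |·| = √(10²+37²) = √1469 ≈ 38.328, ∠ = arctan(37/10) ≈ 74.88°
pole (s+7): 7 + j37 → |·| = √(7²+37²) = √1418 ≈ 37.656, ∠ = arctan(37/7) ≈ 79.29°
pole (s+8): 8 + j37 → |·| = √(8²+37²) = √1433 ≈ 37.855, ∠ = arctan(37/8) ≈ 77.80°
pole (s+40): 40 + j37 → |·| = √(40²+37²) = √2969 ≈ 54.489, ∠ = arctan(37/40) ≈ 42.77°
∠H = 161.79° − 199.86° = -38.07°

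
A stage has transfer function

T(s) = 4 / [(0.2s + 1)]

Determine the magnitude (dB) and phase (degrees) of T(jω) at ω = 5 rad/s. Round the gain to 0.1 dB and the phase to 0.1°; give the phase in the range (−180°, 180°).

9.0 dB, -45.0°

At ω = 5 rad/s:
pole (1 + j5·0.2) = 1 + j1 → |·| ≈ 1.4142, ∠ ≈ 45.00°
|T| = 4 · 1 / (1.4142) ≈ 2.8285
Gain = 20 log₁₀(2.8285) ≈ 9.03 dB
∠T = (0°) − (45.00°) = -45.00°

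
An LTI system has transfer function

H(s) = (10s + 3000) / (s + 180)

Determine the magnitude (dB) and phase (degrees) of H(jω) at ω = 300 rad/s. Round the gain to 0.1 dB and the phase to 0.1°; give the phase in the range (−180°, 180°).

21.7 dB, -14.0°

Substitute s = j300:
Numerator: 10(j300) + 3000 = 3000 + j3000
Denominator: (j300) + 180 = 180 + j300
|N| = √(3000² + 3000²) ≈ 4242.6, ∠N ≈ 45.00°
|D| = √(180² + 300²) ≈ 349.86, ∠D ≈ 59.04°
|H| = 4242.6 / 349.86 ≈ 12.127
Gain = 20 log₁₀(12.127) ≈ 21.68 dB
∠H = 45.00° − 59.04° = -14.04°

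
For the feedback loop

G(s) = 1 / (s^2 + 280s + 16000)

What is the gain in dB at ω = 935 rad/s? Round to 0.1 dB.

-119.1 dB

Substitute s = j935:
Numerator: 1 = 1 + j0
Denominator: (j935)^2 + 280(j935) + 16000 = -858225 + j261800
|N| = √(1² + 0²) ≈ 1, ∠N ≈ 0.00°
|D| = √(858225² + 261800²) ≈ 8.9727e+05, ∠D ≈ 163.04°
|G| = 1 / 8.9727e+05 ≈ 1.1145e-06
Gain = 20 log₁₀(1.1145e-06) ≈ -119.06 dB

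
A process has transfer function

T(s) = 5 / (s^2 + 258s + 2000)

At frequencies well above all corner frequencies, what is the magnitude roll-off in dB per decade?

Each pole contributes −20 dB/decade at high frequency; each zero contributes +20 dB/decade.
Net: 0 zero(s) − 2 pole(s) → -40 dB/decade.

-40 dB/decade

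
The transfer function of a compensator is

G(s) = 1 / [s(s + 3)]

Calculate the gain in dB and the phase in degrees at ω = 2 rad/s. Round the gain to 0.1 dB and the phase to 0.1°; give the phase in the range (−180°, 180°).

-17.2 dB, -123.7°

At s = jω = j2:
pole (s+3): 3 + j2 → |·| = √(3²+2²) = √13 ≈ 3.6056, ∠ = arctan(2/3) ≈ 33.69°
pole at origin: |s| = 2, ∠ = 90.00° (in denominator)
|G| = 1 / 7.2112 ≈ 0.13867
Gain = 20 log₁₀(0.13867) ≈ -17.16 dB
∠G = 0.00° − 123.69° = -123.69°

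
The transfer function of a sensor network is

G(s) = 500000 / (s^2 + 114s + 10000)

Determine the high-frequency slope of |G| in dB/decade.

Each pole contributes −20 dB/decade at high frequency; each zero contributes +20 dB/decade.
Net: 0 zero(s) − 2 pole(s) → -40 dB/decade.

-40 dB/decade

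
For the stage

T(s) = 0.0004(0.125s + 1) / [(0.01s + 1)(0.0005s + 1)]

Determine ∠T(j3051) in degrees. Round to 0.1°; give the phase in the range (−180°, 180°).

-55.0°

At ω = 3051 rad/s:
zero (1 + j3051·0.125) = 1 + j381.375 → |·| ≈ 381.38, ∠ ≈ 89.85°
pole (1 + j3051·0.01) = 1 + j30.51 → |·| ≈ 30.526, ∠ ≈ 88.12°
pole (1 + j3051·0.0005) = 1 + j1.5255 → |·| ≈ 1.824, ∠ ≈ 56.75°
∠T = (89.85°) − (88.12° + 56.75°) = -55.02°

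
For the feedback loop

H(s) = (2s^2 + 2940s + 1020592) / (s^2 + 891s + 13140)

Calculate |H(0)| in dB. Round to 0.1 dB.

37.8 dB

H(0) = 1020592 / 13140 ≈ 77.671
20 log₁₀(77.671) ≈ 37.81 dB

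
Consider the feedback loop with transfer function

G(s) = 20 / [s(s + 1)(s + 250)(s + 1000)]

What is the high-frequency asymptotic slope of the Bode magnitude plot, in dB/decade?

-80 dB/decade

Each pole contributes −20 dB/decade at high frequency; each zero contributes +20 dB/decade.
Net: 0 zero(s) − 4 pole(s) → -80 dB/decade.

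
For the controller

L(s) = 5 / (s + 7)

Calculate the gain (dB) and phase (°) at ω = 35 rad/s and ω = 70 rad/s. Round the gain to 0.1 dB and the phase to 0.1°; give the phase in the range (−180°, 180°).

At s = jω = j35:
pole (s+7): 7 + j35 → |·| = √(7²+35²) = √1274 ≈ 35.693, ∠ = arctan(35/7) ≈ 78.69°
|L| = 5 / 35.693 ≈ 0.14008
Gain = 20 log₁₀(0.14008) ≈ -17.07 dB
∠L = 0.00° − 78.69° = -78.69°

At s = jω = j70:
pole (s+7): 7 + j70 → |·| = √(7²+70²) = √4949 ≈ 70.349, ∠ = arctan(70/7) ≈ 84.29°
|L| = 5 / 70.349 ≈ 0.071074
Gain = 20 log₁₀(0.071074) ≈ -22.97 dB
∠L = 0.00° − 84.29° = -84.29°

ω = 35: -17.1 dB, -78.7°; ω = 70: -23.0 dB, -84.3°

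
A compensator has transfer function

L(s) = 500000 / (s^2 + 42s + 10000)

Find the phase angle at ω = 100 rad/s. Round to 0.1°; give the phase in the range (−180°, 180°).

At s = jω = j100:
quadratic: (j100)² + 42·j100 + 10000 = 0 + j4200 → |·| ≈ 4200, ∠ ≈ 90.00°
∠L = 0.00° − 90.00° = -90.00°

-90.0°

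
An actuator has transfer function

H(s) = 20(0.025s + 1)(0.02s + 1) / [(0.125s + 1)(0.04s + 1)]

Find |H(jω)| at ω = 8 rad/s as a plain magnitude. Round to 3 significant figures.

13.9

At ω = 8 rad/s:
zero (1 + j8·0.025) = 1 + j0.2 → |·| ≈ 1.0198, ∠ ≈ 11.31°
zero (1 + j8·0.02) = 1 + j0.16 → |·| ≈ 1.0127, ∠ ≈ 9.09°
pole (1 + j8·0.125) = 1 + j1 → |·| ≈ 1.4142, ∠ ≈ 45.00°
pole (1 + j8·0.04) = 1 + j0.32 → |·| ≈ 1.05, ∠ ≈ 17.74°
|H| = 20 · 1.0198 · 1.0127 / (1.4142 · 1.05) ≈ 13.91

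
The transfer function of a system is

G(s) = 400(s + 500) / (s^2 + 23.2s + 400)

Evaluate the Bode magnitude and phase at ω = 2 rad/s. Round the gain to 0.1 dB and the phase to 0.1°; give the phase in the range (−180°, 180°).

At s = jω = j2:
zero (s+500): 500 + j2 → |·| = √(500²+2²) = √250004 ≈ 500, ∠ = arctan(2/500) ≈ 0.23°
quadratic: (j2)² + 23.2·j2 + 400 = 396 + j46.4 → |·| ≈ 398.71, ∠ ≈ 6.68°
|G| = 400 · 500 / 398.71 ≈ 501.62
Gain = 20 log₁₀(501.62) ≈ 54.01 dB
∠G = 0.23° − 6.68° = -6.45°

54.0 dB, -6.5°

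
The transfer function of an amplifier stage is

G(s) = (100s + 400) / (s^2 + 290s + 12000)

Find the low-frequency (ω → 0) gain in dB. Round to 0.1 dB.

-29.5 dB

G(0) = 400 / 12000 ≈ 0.033333
20 log₁₀(0.033333) ≈ -29.54 dB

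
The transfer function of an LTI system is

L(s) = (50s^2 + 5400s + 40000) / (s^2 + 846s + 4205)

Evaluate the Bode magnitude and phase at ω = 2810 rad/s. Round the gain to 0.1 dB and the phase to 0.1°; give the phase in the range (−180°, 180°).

Substitute s = j2810:
Numerator: 50(j2810)^2 + 5400(j2810) + 40000 = -394765000 + j15174000
Denominator: (j2810)^2 + 846(j2810) + 4205 = -7891895 + j2377260
|N| = √(394765000² + 15174000²) ≈ 3.9506e+08, ∠N ≈ 177.80°
|D| = √(7891895² + 2377260²) ≈ 8.2422e+06, ∠D ≈ 163.24°
|L| = 3.9506e+08 / 8.2422e+06 ≈ 47.931
Gain = 20 log₁₀(47.931) ≈ 33.61 dB
∠L = 177.80° − 163.24° = 14.56°

33.6 dB, 14.6°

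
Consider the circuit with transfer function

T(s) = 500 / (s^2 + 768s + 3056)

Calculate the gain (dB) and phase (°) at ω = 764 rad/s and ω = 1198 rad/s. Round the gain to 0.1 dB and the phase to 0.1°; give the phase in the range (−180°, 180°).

ω = 764: -64.4 dB, -134.7°; ω = 1198: -70.6 dB, -147.3°

Substitute s = j764:
Numerator: 500 = 500 + j0
Denominator: (j764)^2 + 768(j764) + 3056 = -580640 + j586752
|N| = √(500² + 0²) ≈ 500, ∠N ≈ 0.00°
|D| = √(580640² + 586752²) ≈ 8.2548e+05, ∠D ≈ 134.70°
|T| = 500 / 8.2548e+05 ≈ 0.00060571
Gain = 20 log₁₀(0.00060571) ≈ -64.35 dB
∠T = 0.00° − 134.70° = -134.70°

Substitute s = j1198:
Numerator: 500 = 500 + j0
Denominator: (j1198)^2 + 768(j1198) + 3056 = -1432148 + j920064
|N| = √(500² + 0²) ≈ 500, ∠N ≈ 0.00°
|D| = √(1432148² + 920064²) ≈ 1.7022e+06, ∠D ≈ 147.28°
|T| = 500 / 1.7022e+06 ≈ 0.00029374
Gain = 20 log₁₀(0.00029374) ≈ -70.64 dB
∠T = 0.00° − 147.28° = -147.28°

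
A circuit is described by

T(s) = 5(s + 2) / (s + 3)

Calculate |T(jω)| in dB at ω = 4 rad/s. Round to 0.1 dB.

At s = jω = j4:
zero (s+2): 2 + j4 → |·| = √(2²+4²) = √20 ≈ 4.4721, ∠ = arctan(4/2) ≈ 63.43°
pole (s+3): 3 + j4 → |·| = √(3²+4²) = √25 ≈ 5, ∠ = arctan(4/3) ≈ 53.13°
|T| = 5 · 4.4721 / 5 ≈ 4.4721
Gain = 20 log₁₀(4.4721) ≈ 13.01 dB

13.0 dB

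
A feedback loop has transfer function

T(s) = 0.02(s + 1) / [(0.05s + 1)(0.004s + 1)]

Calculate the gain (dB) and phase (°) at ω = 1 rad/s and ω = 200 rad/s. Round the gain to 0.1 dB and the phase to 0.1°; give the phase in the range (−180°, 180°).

ω = 1: -31.0 dB, 41.9°; ω = 200: -10.2 dB, -33.2°

At ω = 1 rad/s:
zero (1 + j1·1) = 1 + j1 → |·| ≈ 1.4142, ∠ ≈ 45.00°
pole (1 + j1·0.05) = 1 + j0.05 → |·| ≈ 1.0012, ∠ ≈ 2.86°
pole (1 + j1·0.004) = 1 + j0.004 → |·| ≈ 1, ∠ ≈ 0.23°
|T| = 0.02 · 1.4142 / (1.0012 · 1) ≈ 0.02825
Gain = 20 log₁₀(0.02825) ≈ -30.98 dB
∠T = (45.00°) − (2.86° + 0.23°) = 41.91°

At ω = 200 rad/s:
zero (1 + j200·1) = 1 + j200 → |·| ≈ 200, ∠ ≈ 89.71°
pole (1 + j200·0.05) = 1 + j10 → |·| ≈ 10.05, ∠ ≈ 84.29°
pole (1 + j200·0.004) = 1 + j0.8 → |·| ≈ 1.2806, ∠ ≈ 38.66°
|T| = 0.02 · 200 / (10.05 · 1.2806) ≈ 0.3108
Gain = 20 log₁₀(0.3108) ≈ -10.15 dB
∠T = (89.71°) − (84.29° + 38.66°) = -33.24°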